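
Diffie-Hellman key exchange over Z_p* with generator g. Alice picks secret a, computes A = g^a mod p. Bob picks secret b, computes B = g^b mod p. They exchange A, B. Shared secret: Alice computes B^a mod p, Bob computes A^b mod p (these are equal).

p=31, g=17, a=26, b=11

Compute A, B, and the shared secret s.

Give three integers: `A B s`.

A = 17^26 mod 31  (bits of 26 = 11010)
  bit 0 = 1: r = r^2 * 17 mod 31 = 1^2 * 17 = 1*17 = 17
  bit 1 = 1: r = r^2 * 17 mod 31 = 17^2 * 17 = 10*17 = 15
  bit 2 = 0: r = r^2 mod 31 = 15^2 = 8
  bit 3 = 1: r = r^2 * 17 mod 31 = 8^2 * 17 = 2*17 = 3
  bit 4 = 0: r = r^2 mod 31 = 3^2 = 9
  -> A = 9
B = 17^11 mod 31  (bits of 11 = 1011)
  bit 0 = 1: r = r^2 * 17 mod 31 = 1^2 * 17 = 1*17 = 17
  bit 1 = 0: r = r^2 mod 31 = 17^2 = 10
  bit 2 = 1: r = r^2 * 17 mod 31 = 10^2 * 17 = 7*17 = 26
  bit 3 = 1: r = r^2 * 17 mod 31 = 26^2 * 17 = 25*17 = 22
  -> B = 22
s = B^a = 22^26 mod 31  (bits of 26 = 11010)
  bit 0 = 1: r = r^2 * 22 mod 31 = 1^2 * 22 = 1*22 = 22
  bit 1 = 1: r = r^2 * 22 mod 31 = 22^2 * 22 = 19*22 = 15
  bit 2 = 0: r = r^2 mod 31 = 15^2 = 8
  bit 3 = 1: r = r^2 * 22 mod 31 = 8^2 * 22 = 2*22 = 13
  bit 4 = 0: r = r^2 mod 31 = 13^2 = 14
  -> s = B^a = 14

Answer: 9 22 14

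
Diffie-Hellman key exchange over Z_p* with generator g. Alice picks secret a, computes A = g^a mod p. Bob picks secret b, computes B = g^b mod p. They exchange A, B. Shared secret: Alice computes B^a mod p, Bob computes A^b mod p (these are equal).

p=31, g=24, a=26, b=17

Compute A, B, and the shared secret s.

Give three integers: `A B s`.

A = 24^26 mod 31  (bits of 26 = 11010)
  bit 0 = 1: r = r^2 * 24 mod 31 = 1^2 * 24 = 1*24 = 24
  bit 1 = 1: r = r^2 * 24 mod 31 = 24^2 * 24 = 18*24 = 29
  bit 2 = 0: r = r^2 mod 31 = 29^2 = 4
  bit 3 = 1: r = r^2 * 24 mod 31 = 4^2 * 24 = 16*24 = 12
  bit 4 = 0: r = r^2 mod 31 = 12^2 = 20
  -> A = 20
B = 24^17 mod 31  (bits of 17 = 10001)
  bit 0 = 1: r = r^2 * 24 mod 31 = 1^2 * 24 = 1*24 = 24
  bit 1 = 0: r = r^2 mod 31 = 24^2 = 18
  bit 2 = 0: r = r^2 mod 31 = 18^2 = 14
  bit 3 = 0: r = r^2 mod 31 = 14^2 = 10
  bit 4 = 1: r = r^2 * 24 mod 31 = 10^2 * 24 = 7*24 = 13
  -> B = 13
s = B^a = 13^26 mod 31  (bits of 26 = 11010)
  bit 0 = 1: r = r^2 * 13 mod 31 = 1^2 * 13 = 1*13 = 13
  bit 1 = 1: r = r^2 * 13 mod 31 = 13^2 * 13 = 14*13 = 27
  bit 2 = 0: r = r^2 mod 31 = 27^2 = 16
  bit 3 = 1: r = r^2 * 13 mod 31 = 16^2 * 13 = 8*13 = 11
  bit 4 = 0: r = r^2 mod 31 = 11^2 = 28
  -> s = B^a = 28

Answer: 20 13 28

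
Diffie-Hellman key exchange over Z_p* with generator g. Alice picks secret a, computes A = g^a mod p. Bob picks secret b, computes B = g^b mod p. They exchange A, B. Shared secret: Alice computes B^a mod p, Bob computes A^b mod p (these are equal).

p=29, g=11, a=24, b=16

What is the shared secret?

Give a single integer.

A = 11^24 mod 29  (bits of 24 = 11000)
  bit 0 = 1: r = r^2 * 11 mod 29 = 1^2 * 11 = 1*11 = 11
  bit 1 = 1: r = r^2 * 11 mod 29 = 11^2 * 11 = 5*11 = 26
  bit 2 = 0: r = r^2 mod 29 = 26^2 = 9
  bit 3 = 0: r = r^2 mod 29 = 9^2 = 23
  bit 4 = 0: r = r^2 mod 29 = 23^2 = 7
  -> A = 7
B = 11^16 mod 29  (bits of 16 = 10000)
  bit 0 = 1: r = r^2 * 11 mod 29 = 1^2 * 11 = 1*11 = 11
  bit 1 = 0: r = r^2 mod 29 = 11^2 = 5
  bit 2 = 0: r = r^2 mod 29 = 5^2 = 25
  bit 3 = 0: r = r^2 mod 29 = 25^2 = 16
  bit 4 = 0: r = r^2 mod 29 = 16^2 = 24
  -> B = 24
s = B^a = 24^24 mod 29  (bits of 24 = 11000)
  bit 0 = 1: r = r^2 * 24 mod 29 = 1^2 * 24 = 1*24 = 24
  bit 1 = 1: r = r^2 * 24 mod 29 = 24^2 * 24 = 25*24 = 20
  bit 2 = 0: r = r^2 mod 29 = 20^2 = 23
  bit 3 = 0: r = r^2 mod 29 = 23^2 = 7
  bit 4 = 0: r = r^2 mod 29 = 7^2 = 20
  -> s = B^a = 20

Answer: 20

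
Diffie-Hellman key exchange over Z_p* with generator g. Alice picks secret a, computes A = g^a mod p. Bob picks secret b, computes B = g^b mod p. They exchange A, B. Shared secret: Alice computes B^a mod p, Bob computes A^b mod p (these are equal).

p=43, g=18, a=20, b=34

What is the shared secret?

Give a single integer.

A = 18^20 mod 43  (bits of 20 = 10100)
  bit 0 = 1: r = r^2 * 18 mod 43 = 1^2 * 18 = 1*18 = 18
  bit 1 = 0: r = r^2 mod 43 = 18^2 = 23
  bit 2 = 1: r = r^2 * 18 mod 43 = 23^2 * 18 = 13*18 = 19
  bit 3 = 0: r = r^2 mod 43 = 19^2 = 17
  bit 4 = 0: r = r^2 mod 43 = 17^2 = 31
  -> A = 31
B = 18^34 mod 43  (bits of 34 = 100010)
  bit 0 = 1: r = r^2 * 18 mod 43 = 1^2 * 18 = 1*18 = 18
  bit 1 = 0: r = r^2 mod 43 = 18^2 = 23
  bit 2 = 0: r = r^2 mod 43 = 23^2 = 13
  bit 3 = 0: r = r^2 mod 43 = 13^2 = 40
  bit 4 = 1: r = r^2 * 18 mod 43 = 40^2 * 18 = 9*18 = 33
  bit 5 = 0: r = r^2 mod 43 = 33^2 = 14
  -> B = 14
s = B^a = 14^20 mod 43  (bits of 20 = 10100)
  bit 0 = 1: r = r^2 * 14 mod 43 = 1^2 * 14 = 1*14 = 14
  bit 1 = 0: r = r^2 mod 43 = 14^2 = 24
  bit 2 = 1: r = r^2 * 14 mod 43 = 24^2 * 14 = 17*14 = 23
  bit 3 = 0: r = r^2 mod 43 = 23^2 = 13
  bit 4 = 0: r = r^2 mod 43 = 13^2 = 40
  -> s = B^a = 40

Answer: 40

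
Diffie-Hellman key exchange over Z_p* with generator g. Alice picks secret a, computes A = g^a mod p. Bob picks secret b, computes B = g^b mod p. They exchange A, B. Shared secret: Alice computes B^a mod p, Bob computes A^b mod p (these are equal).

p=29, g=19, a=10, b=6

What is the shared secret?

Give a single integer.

Answer: 24

Derivation:
A = 19^10 mod 29  (bits of 10 = 1010)
  bit 0 = 1: r = r^2 * 19 mod 29 = 1^2 * 19 = 1*19 = 19
  bit 1 = 0: r = r^2 mod 29 = 19^2 = 13
  bit 2 = 1: r = r^2 * 19 mod 29 = 13^2 * 19 = 24*19 = 21
  bit 3 = 0: r = r^2 mod 29 = 21^2 = 6
  -> A = 6
B = 19^6 mod 29  (bits of 6 = 110)
  bit 0 = 1: r = r^2 * 19 mod 29 = 1^2 * 19 = 1*19 = 19
  bit 1 = 1: r = r^2 * 19 mod 29 = 19^2 * 19 = 13*19 = 15
  bit 2 = 0: r = r^2 mod 29 = 15^2 = 22
  -> B = 22
s = B^a = 22^10 mod 29  (bits of 10 = 1010)
  bit 0 = 1: r = r^2 * 22 mod 29 = 1^2 * 22 = 1*22 = 22
  bit 1 = 0: r = r^2 mod 29 = 22^2 = 20
  bit 2 = 1: r = r^2 * 22 mod 29 = 20^2 * 22 = 23*22 = 13
  bit 3 = 0: r = r^2 mod 29 = 13^2 = 24
  -> s = B^a = 24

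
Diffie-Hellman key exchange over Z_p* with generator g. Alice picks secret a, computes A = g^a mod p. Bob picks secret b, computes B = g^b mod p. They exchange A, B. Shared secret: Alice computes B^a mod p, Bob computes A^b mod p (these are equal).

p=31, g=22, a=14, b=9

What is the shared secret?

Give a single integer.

Answer: 8

Derivation:
A = 22^14 mod 31  (bits of 14 = 1110)
  bit 0 = 1: r = r^2 * 22 mod 31 = 1^2 * 22 = 1*22 = 22
  bit 1 = 1: r = r^2 * 22 mod 31 = 22^2 * 22 = 19*22 = 15
  bit 2 = 1: r = r^2 * 22 mod 31 = 15^2 * 22 = 8*22 = 21
  bit 3 = 0: r = r^2 mod 31 = 21^2 = 7
  -> A = 7
B = 22^9 mod 31  (bits of 9 = 1001)
  bit 0 = 1: r = r^2 * 22 mod 31 = 1^2 * 22 = 1*22 = 22
  bit 1 = 0: r = r^2 mod 31 = 22^2 = 19
  bit 2 = 0: r = r^2 mod 31 = 19^2 = 20
  bit 3 = 1: r = r^2 * 22 mod 31 = 20^2 * 22 = 28*22 = 27
  -> B = 27
s = B^a = 27^14 mod 31  (bits of 14 = 1110)
  bit 0 = 1: r = r^2 * 27 mod 31 = 1^2 * 27 = 1*27 = 27
  bit 1 = 1: r = r^2 * 27 mod 31 = 27^2 * 27 = 16*27 = 29
  bit 2 = 1: r = r^2 * 27 mod 31 = 29^2 * 27 = 4*27 = 15
  bit 3 = 0: r = r^2 mod 31 = 15^2 = 8
  -> s = B^a = 8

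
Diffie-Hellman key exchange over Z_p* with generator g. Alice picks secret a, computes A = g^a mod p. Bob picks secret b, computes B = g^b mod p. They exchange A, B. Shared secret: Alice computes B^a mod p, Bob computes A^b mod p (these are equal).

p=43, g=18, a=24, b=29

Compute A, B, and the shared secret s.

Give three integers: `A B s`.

A = 18^24 mod 43  (bits of 24 = 11000)
  bit 0 = 1: r = r^2 * 18 mod 43 = 1^2 * 18 = 1*18 = 18
  bit 1 = 1: r = r^2 * 18 mod 43 = 18^2 * 18 = 23*18 = 27
  bit 2 = 0: r = r^2 mod 43 = 27^2 = 41
  bit 3 = 0: r = r^2 mod 43 = 41^2 = 4
  bit 4 = 0: r = r^2 mod 43 = 4^2 = 16
  -> A = 16
B = 18^29 mod 43  (bits of 29 = 11101)
  bit 0 = 1: r = r^2 * 18 mod 43 = 1^2 * 18 = 1*18 = 18
  bit 1 = 1: r = r^2 * 18 mod 43 = 18^2 * 18 = 23*18 = 27
  bit 2 = 1: r = r^2 * 18 mod 43 = 27^2 * 18 = 41*18 = 7
  bit 3 = 0: r = r^2 mod 43 = 7^2 = 6
  bit 4 = 1: r = r^2 * 18 mod 43 = 6^2 * 18 = 36*18 = 3
  -> B = 3
s = B^a = 3^24 mod 43  (bits of 24 = 11000)
  bit 0 = 1: r = r^2 * 3 mod 43 = 1^2 * 3 = 1*3 = 3
  bit 1 = 1: r = r^2 * 3 mod 43 = 3^2 * 3 = 9*3 = 27
  bit 2 = 0: r = r^2 mod 43 = 27^2 = 41
  bit 3 = 0: r = r^2 mod 43 = 41^2 = 4
  bit 4 = 0: r = r^2 mod 43 = 4^2 = 16
  -> s = B^a = 16

Answer: 16 3 16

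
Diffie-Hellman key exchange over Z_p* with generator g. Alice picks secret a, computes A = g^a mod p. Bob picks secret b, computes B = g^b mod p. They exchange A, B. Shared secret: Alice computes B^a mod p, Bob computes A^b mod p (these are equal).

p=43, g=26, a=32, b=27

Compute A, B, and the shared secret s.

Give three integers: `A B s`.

A = 26^32 mod 43  (bits of 32 = 100000)
  bit 0 = 1: r = r^2 * 26 mod 43 = 1^2 * 26 = 1*26 = 26
  bit 1 = 0: r = r^2 mod 43 = 26^2 = 31
  bit 2 = 0: r = r^2 mod 43 = 31^2 = 15
  bit 3 = 0: r = r^2 mod 43 = 15^2 = 10
  bit 4 = 0: r = r^2 mod 43 = 10^2 = 14
  bit 5 = 0: r = r^2 mod 43 = 14^2 = 24
  -> A = 24
B = 26^27 mod 43  (bits of 27 = 11011)
  bit 0 = 1: r = r^2 * 26 mod 43 = 1^2 * 26 = 1*26 = 26
  bit 1 = 1: r = r^2 * 26 mod 43 = 26^2 * 26 = 31*26 = 32
  bit 2 = 0: r = r^2 mod 43 = 32^2 = 35
  bit 3 = 1: r = r^2 * 26 mod 43 = 35^2 * 26 = 21*26 = 30
  bit 4 = 1: r = r^2 * 26 mod 43 = 30^2 * 26 = 40*26 = 8
  -> B = 8
s = B^a = 8^32 mod 43  (bits of 32 = 100000)
  bit 0 = 1: r = r^2 * 8 mod 43 = 1^2 * 8 = 1*8 = 8
  bit 1 = 0: r = r^2 mod 43 = 8^2 = 21
  bit 2 = 0: r = r^2 mod 43 = 21^2 = 11
  bit 3 = 0: r = r^2 mod 43 = 11^2 = 35
  bit 4 = 0: r = r^2 mod 43 = 35^2 = 21
  bit 5 = 0: r = r^2 mod 43 = 21^2 = 11
  -> s = B^a = 11

Answer: 24 8 11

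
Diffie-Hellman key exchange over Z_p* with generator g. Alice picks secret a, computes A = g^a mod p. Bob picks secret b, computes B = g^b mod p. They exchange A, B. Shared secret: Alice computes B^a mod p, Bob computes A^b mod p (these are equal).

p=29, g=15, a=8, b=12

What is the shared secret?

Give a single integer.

Answer: 25

Derivation:
A = 15^8 mod 29  (bits of 8 = 1000)
  bit 0 = 1: r = r^2 * 15 mod 29 = 1^2 * 15 = 1*15 = 15
  bit 1 = 0: r = r^2 mod 29 = 15^2 = 22
  bit 2 = 0: r = r^2 mod 29 = 22^2 = 20
  bit 3 = 0: r = r^2 mod 29 = 20^2 = 23
  -> A = 23
B = 15^12 mod 29  (bits of 12 = 1100)
  bit 0 = 1: r = r^2 * 15 mod 29 = 1^2 * 15 = 1*15 = 15
  bit 1 = 1: r = r^2 * 15 mod 29 = 15^2 * 15 = 22*15 = 11
  bit 2 = 0: r = r^2 mod 29 = 11^2 = 5
  bit 3 = 0: r = r^2 mod 29 = 5^2 = 25
  -> B = 25
s = B^a = 25^8 mod 29  (bits of 8 = 1000)
  bit 0 = 1: r = r^2 * 25 mod 29 = 1^2 * 25 = 1*25 = 25
  bit 1 = 0: r = r^2 mod 29 = 25^2 = 16
  bit 2 = 0: r = r^2 mod 29 = 16^2 = 24
  bit 3 = 0: r = r^2 mod 29 = 24^2 = 25
  -> s = B^a = 25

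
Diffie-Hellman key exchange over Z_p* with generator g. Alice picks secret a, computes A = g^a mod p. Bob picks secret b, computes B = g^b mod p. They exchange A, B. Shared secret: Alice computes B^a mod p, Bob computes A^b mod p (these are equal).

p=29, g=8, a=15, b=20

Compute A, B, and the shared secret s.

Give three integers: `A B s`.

Answer: 21 16 16

Derivation:
A = 8^15 mod 29  (bits of 15 = 1111)
  bit 0 = 1: r = r^2 * 8 mod 29 = 1^2 * 8 = 1*8 = 8
  bit 1 = 1: r = r^2 * 8 mod 29 = 8^2 * 8 = 6*8 = 19
  bit 2 = 1: r = r^2 * 8 mod 29 = 19^2 * 8 = 13*8 = 17
  bit 3 = 1: r = r^2 * 8 mod 29 = 17^2 * 8 = 28*8 = 21
  -> A = 21
B = 8^20 mod 29  (bits of 20 = 10100)
  bit 0 = 1: r = r^2 * 8 mod 29 = 1^2 * 8 = 1*8 = 8
  bit 1 = 0: r = r^2 mod 29 = 8^2 = 6
  bit 2 = 1: r = r^2 * 8 mod 29 = 6^2 * 8 = 7*8 = 27
  bit 3 = 0: r = r^2 mod 29 = 27^2 = 4
  bit 4 = 0: r = r^2 mod 29 = 4^2 = 16
  -> B = 16
s = B^a = 16^15 mod 29  (bits of 15 = 1111)
  bit 0 = 1: r = r^2 * 16 mod 29 = 1^2 * 16 = 1*16 = 16
  bit 1 = 1: r = r^2 * 16 mod 29 = 16^2 * 16 = 24*16 = 7
  bit 2 = 1: r = r^2 * 16 mod 29 = 7^2 * 16 = 20*16 = 1
  bit 3 = 1: r = r^2 * 16 mod 29 = 1^2 * 16 = 1*16 = 16
  -> s = B^a = 16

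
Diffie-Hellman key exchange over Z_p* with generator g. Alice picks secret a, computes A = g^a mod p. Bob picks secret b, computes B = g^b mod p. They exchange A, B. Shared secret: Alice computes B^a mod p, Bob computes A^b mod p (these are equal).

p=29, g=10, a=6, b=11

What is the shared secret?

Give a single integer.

A = 10^6 mod 29  (bits of 6 = 110)
  bit 0 = 1: r = r^2 * 10 mod 29 = 1^2 * 10 = 1*10 = 10
  bit 1 = 1: r = r^2 * 10 mod 29 = 10^2 * 10 = 13*10 = 14
  bit 2 = 0: r = r^2 mod 29 = 14^2 = 22
  -> A = 22
B = 10^11 mod 29  (bits of 11 = 1011)
  bit 0 = 1: r = r^2 * 10 mod 29 = 1^2 * 10 = 1*10 = 10
  bit 1 = 0: r = r^2 mod 29 = 10^2 = 13
  bit 2 = 1: r = r^2 * 10 mod 29 = 13^2 * 10 = 24*10 = 8
  bit 3 = 1: r = r^2 * 10 mod 29 = 8^2 * 10 = 6*10 = 2
  -> B = 2
s = B^a = 2^6 mod 29  (bits of 6 = 110)
  bit 0 = 1: r = r^2 * 2 mod 29 = 1^2 * 2 = 1*2 = 2
  bit 1 = 1: r = r^2 * 2 mod 29 = 2^2 * 2 = 4*2 = 8
  bit 2 = 0: r = r^2 mod 29 = 8^2 = 6
  -> s = B^a = 6

Answer: 6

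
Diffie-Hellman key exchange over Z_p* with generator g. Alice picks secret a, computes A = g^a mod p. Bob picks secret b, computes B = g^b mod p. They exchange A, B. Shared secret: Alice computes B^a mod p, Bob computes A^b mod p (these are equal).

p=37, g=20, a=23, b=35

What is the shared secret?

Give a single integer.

A = 20^23 mod 37  (bits of 23 = 10111)
  bit 0 = 1: r = r^2 * 20 mod 37 = 1^2 * 20 = 1*20 = 20
  bit 1 = 0: r = r^2 mod 37 = 20^2 = 30
  bit 2 = 1: r = r^2 * 20 mod 37 = 30^2 * 20 = 12*20 = 18
  bit 3 = 1: r = r^2 * 20 mod 37 = 18^2 * 20 = 28*20 = 5
  bit 4 = 1: r = r^2 * 20 mod 37 = 5^2 * 20 = 25*20 = 19
  -> A = 19
B = 20^35 mod 37  (bits of 35 = 100011)
  bit 0 = 1: r = r^2 * 20 mod 37 = 1^2 * 20 = 1*20 = 20
  bit 1 = 0: r = r^2 mod 37 = 20^2 = 30
  bit 2 = 0: r = r^2 mod 37 = 30^2 = 12
  bit 3 = 0: r = r^2 mod 37 = 12^2 = 33
  bit 4 = 1: r = r^2 * 20 mod 37 = 33^2 * 20 = 16*20 = 24
  bit 5 = 1: r = r^2 * 20 mod 37 = 24^2 * 20 = 21*20 = 13
  -> B = 13
s = B^a = 13^23 mod 37  (bits of 23 = 10111)
  bit 0 = 1: r = r^2 * 13 mod 37 = 1^2 * 13 = 1*13 = 13
  bit 1 = 0: r = r^2 mod 37 = 13^2 = 21
  bit 2 = 1: r = r^2 * 13 mod 37 = 21^2 * 13 = 34*13 = 35
  bit 3 = 1: r = r^2 * 13 mod 37 = 35^2 * 13 = 4*13 = 15
  bit 4 = 1: r = r^2 * 13 mod 37 = 15^2 * 13 = 3*13 = 2
  -> s = B^a = 2

Answer: 2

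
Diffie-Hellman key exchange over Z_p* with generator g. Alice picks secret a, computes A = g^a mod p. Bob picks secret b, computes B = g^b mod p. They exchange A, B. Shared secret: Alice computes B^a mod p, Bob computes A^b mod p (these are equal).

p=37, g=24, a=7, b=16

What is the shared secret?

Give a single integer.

Answer: 34

Derivation:
A = 24^7 mod 37  (bits of 7 = 111)
  bit 0 = 1: r = r^2 * 24 mod 37 = 1^2 * 24 = 1*24 = 24
  bit 1 = 1: r = r^2 * 24 mod 37 = 24^2 * 24 = 21*24 = 23
  bit 2 = 1: r = r^2 * 24 mod 37 = 23^2 * 24 = 11*24 = 5
  -> A = 5
B = 24^16 mod 37  (bits of 16 = 10000)
  bit 0 = 1: r = r^2 * 24 mod 37 = 1^2 * 24 = 1*24 = 24
  bit 1 = 0: r = r^2 mod 37 = 24^2 = 21
  bit 2 = 0: r = r^2 mod 37 = 21^2 = 34
  bit 3 = 0: r = r^2 mod 37 = 34^2 = 9
  bit 4 = 0: r = r^2 mod 37 = 9^2 = 7
  -> B = 7
s = B^a = 7^7 mod 37  (bits of 7 = 111)
  bit 0 = 1: r = r^2 * 7 mod 37 = 1^2 * 7 = 1*7 = 7
  bit 1 = 1: r = r^2 * 7 mod 37 = 7^2 * 7 = 12*7 = 10
  bit 2 = 1: r = r^2 * 7 mod 37 = 10^2 * 7 = 26*7 = 34
  -> s = B^a = 34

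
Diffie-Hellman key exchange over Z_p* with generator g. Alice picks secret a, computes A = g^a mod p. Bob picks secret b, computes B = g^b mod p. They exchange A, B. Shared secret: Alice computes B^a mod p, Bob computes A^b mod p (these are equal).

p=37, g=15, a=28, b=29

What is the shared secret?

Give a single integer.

A = 15^28 mod 37  (bits of 28 = 11100)
  bit 0 = 1: r = r^2 * 15 mod 37 = 1^2 * 15 = 1*15 = 15
  bit 1 = 1: r = r^2 * 15 mod 37 = 15^2 * 15 = 3*15 = 8
  bit 2 = 1: r = r^2 * 15 mod 37 = 8^2 * 15 = 27*15 = 35
  bit 3 = 0: r = r^2 mod 37 = 35^2 = 4
  bit 4 = 0: r = r^2 mod 37 = 4^2 = 16
  -> A = 16
B = 15^29 mod 37  (bits of 29 = 11101)
  bit 0 = 1: r = r^2 * 15 mod 37 = 1^2 * 15 = 1*15 = 15
  bit 1 = 1: r = r^2 * 15 mod 37 = 15^2 * 15 = 3*15 = 8
  bit 2 = 1: r = r^2 * 15 mod 37 = 8^2 * 15 = 27*15 = 35
  bit 3 = 0: r = r^2 mod 37 = 35^2 = 4
  bit 4 = 1: r = r^2 * 15 mod 37 = 4^2 * 15 = 16*15 = 18
  -> B = 18
s = B^a = 18^28 mod 37  (bits of 28 = 11100)
  bit 0 = 1: r = r^2 * 18 mod 37 = 1^2 * 18 = 1*18 = 18
  bit 1 = 1: r = r^2 * 18 mod 37 = 18^2 * 18 = 28*18 = 23
  bit 2 = 1: r = r^2 * 18 mod 37 = 23^2 * 18 = 11*18 = 13
  bit 3 = 0: r = r^2 mod 37 = 13^2 = 21
  bit 4 = 0: r = r^2 mod 37 = 21^2 = 34
  -> s = B^a = 34

Answer: 34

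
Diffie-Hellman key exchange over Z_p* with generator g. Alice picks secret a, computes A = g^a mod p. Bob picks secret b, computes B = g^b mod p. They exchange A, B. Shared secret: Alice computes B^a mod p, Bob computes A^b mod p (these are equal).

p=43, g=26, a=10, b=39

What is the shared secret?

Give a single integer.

Answer: 21

Derivation:
A = 26^10 mod 43  (bits of 10 = 1010)
  bit 0 = 1: r = r^2 * 26 mod 43 = 1^2 * 26 = 1*26 = 26
  bit 1 = 0: r = r^2 mod 43 = 26^2 = 31
  bit 2 = 1: r = r^2 * 26 mod 43 = 31^2 * 26 = 15*26 = 3
  bit 3 = 0: r = r^2 mod 43 = 3^2 = 9
  -> A = 9
B = 26^39 mod 43  (bits of 39 = 100111)
  bit 0 = 1: r = r^2 * 26 mod 43 = 1^2 * 26 = 1*26 = 26
  bit 1 = 0: r = r^2 mod 43 = 26^2 = 31
  bit 2 = 0: r = r^2 mod 43 = 31^2 = 15
  bit 3 = 1: r = r^2 * 26 mod 43 = 15^2 * 26 = 10*26 = 2
  bit 4 = 1: r = r^2 * 26 mod 43 = 2^2 * 26 = 4*26 = 18
  bit 5 = 1: r = r^2 * 26 mod 43 = 18^2 * 26 = 23*26 = 39
  -> B = 39
s = B^a = 39^10 mod 43  (bits of 10 = 1010)
  bit 0 = 1: r = r^2 * 39 mod 43 = 1^2 * 39 = 1*39 = 39
  bit 1 = 0: r = r^2 mod 43 = 39^2 = 16
  bit 2 = 1: r = r^2 * 39 mod 43 = 16^2 * 39 = 41*39 = 8
  bit 3 = 0: r = r^2 mod 43 = 8^2 = 21
  -> s = B^a = 21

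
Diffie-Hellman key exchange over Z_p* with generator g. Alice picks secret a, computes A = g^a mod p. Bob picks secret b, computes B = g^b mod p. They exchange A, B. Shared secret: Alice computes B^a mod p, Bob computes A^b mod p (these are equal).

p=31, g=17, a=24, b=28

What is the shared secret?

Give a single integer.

Answer: 2

Derivation:
A = 17^24 mod 31  (bits of 24 = 11000)
  bit 0 = 1: r = r^2 * 17 mod 31 = 1^2 * 17 = 1*17 = 17
  bit 1 = 1: r = r^2 * 17 mod 31 = 17^2 * 17 = 10*17 = 15
  bit 2 = 0: r = r^2 mod 31 = 15^2 = 8
  bit 3 = 0: r = r^2 mod 31 = 8^2 = 2
  bit 4 = 0: r = r^2 mod 31 = 2^2 = 4
  -> A = 4
B = 17^28 mod 31  (bits of 28 = 11100)
  bit 0 = 1: r = r^2 * 17 mod 31 = 1^2 * 17 = 1*17 = 17
  bit 1 = 1: r = r^2 * 17 mod 31 = 17^2 * 17 = 10*17 = 15
  bit 2 = 1: r = r^2 * 17 mod 31 = 15^2 * 17 = 8*17 = 12
  bit 3 = 0: r = r^2 mod 31 = 12^2 = 20
  bit 4 = 0: r = r^2 mod 31 = 20^2 = 28
  -> B = 28
s = B^a = 28^24 mod 31  (bits of 24 = 11000)
  bit 0 = 1: r = r^2 * 28 mod 31 = 1^2 * 28 = 1*28 = 28
  bit 1 = 1: r = r^2 * 28 mod 31 = 28^2 * 28 = 9*28 = 4
  bit 2 = 0: r = r^2 mod 31 = 4^2 = 16
  bit 3 = 0: r = r^2 mod 31 = 16^2 = 8
  bit 4 = 0: r = r^2 mod 31 = 8^2 = 2
  -> s = B^a = 2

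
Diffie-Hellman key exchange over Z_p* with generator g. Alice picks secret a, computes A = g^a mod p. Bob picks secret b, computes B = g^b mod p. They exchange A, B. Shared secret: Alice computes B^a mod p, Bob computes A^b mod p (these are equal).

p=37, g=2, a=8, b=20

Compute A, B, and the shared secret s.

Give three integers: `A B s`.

Answer: 34 33 9

Derivation:
A = 2^8 mod 37  (bits of 8 = 1000)
  bit 0 = 1: r = r^2 * 2 mod 37 = 1^2 * 2 = 1*2 = 2
  bit 1 = 0: r = r^2 mod 37 = 2^2 = 4
  bit 2 = 0: r = r^2 mod 37 = 4^2 = 16
  bit 3 = 0: r = r^2 mod 37 = 16^2 = 34
  -> A = 34
B = 2^20 mod 37  (bits of 20 = 10100)
  bit 0 = 1: r = r^2 * 2 mod 37 = 1^2 * 2 = 1*2 = 2
  bit 1 = 0: r = r^2 mod 37 = 2^2 = 4
  bit 2 = 1: r = r^2 * 2 mod 37 = 4^2 * 2 = 16*2 = 32
  bit 3 = 0: r = r^2 mod 37 = 32^2 = 25
  bit 4 = 0: r = r^2 mod 37 = 25^2 = 33
  -> B = 33
s = B^a = 33^8 mod 37  (bits of 8 = 1000)
  bit 0 = 1: r = r^2 * 33 mod 37 = 1^2 * 33 = 1*33 = 33
  bit 1 = 0: r = r^2 mod 37 = 33^2 = 16
  bit 2 = 0: r = r^2 mod 37 = 16^2 = 34
  bit 3 = 0: r = r^2 mod 37 = 34^2 = 9
  -> s = B^a = 9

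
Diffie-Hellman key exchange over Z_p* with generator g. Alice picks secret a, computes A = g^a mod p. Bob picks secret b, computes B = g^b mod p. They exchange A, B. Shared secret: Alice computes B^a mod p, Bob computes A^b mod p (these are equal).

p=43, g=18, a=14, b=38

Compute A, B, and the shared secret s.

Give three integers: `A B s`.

Answer: 6 10 36

Derivation:
A = 18^14 mod 43  (bits of 14 = 1110)
  bit 0 = 1: r = r^2 * 18 mod 43 = 1^2 * 18 = 1*18 = 18
  bit 1 = 1: r = r^2 * 18 mod 43 = 18^2 * 18 = 23*18 = 27
  bit 2 = 1: r = r^2 * 18 mod 43 = 27^2 * 18 = 41*18 = 7
  bit 3 = 0: r = r^2 mod 43 = 7^2 = 6
  -> A = 6
B = 18^38 mod 43  (bits of 38 = 100110)
  bit 0 = 1: r = r^2 * 18 mod 43 = 1^2 * 18 = 1*18 = 18
  bit 1 = 0: r = r^2 mod 43 = 18^2 = 23
  bit 2 = 0: r = r^2 mod 43 = 23^2 = 13
  bit 3 = 1: r = r^2 * 18 mod 43 = 13^2 * 18 = 40*18 = 32
  bit 4 = 1: r = r^2 * 18 mod 43 = 32^2 * 18 = 35*18 = 28
  bit 5 = 0: r = r^2 mod 43 = 28^2 = 10
  -> B = 10
s = B^a = 10^14 mod 43  (bits of 14 = 1110)
  bit 0 = 1: r = r^2 * 10 mod 43 = 1^2 * 10 = 1*10 = 10
  bit 1 = 1: r = r^2 * 10 mod 43 = 10^2 * 10 = 14*10 = 11
  bit 2 = 1: r = r^2 * 10 mod 43 = 11^2 * 10 = 35*10 = 6
  bit 3 = 0: r = r^2 mod 43 = 6^2 = 36
  -> s = B^a = 36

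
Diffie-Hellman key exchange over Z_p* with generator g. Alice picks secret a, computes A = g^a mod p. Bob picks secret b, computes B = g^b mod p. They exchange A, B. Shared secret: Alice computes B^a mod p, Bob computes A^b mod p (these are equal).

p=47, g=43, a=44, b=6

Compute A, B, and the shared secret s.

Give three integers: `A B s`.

Answer: 3 7 24

Derivation:
A = 43^44 mod 47  (bits of 44 = 101100)
  bit 0 = 1: r = r^2 * 43 mod 47 = 1^2 * 43 = 1*43 = 43
  bit 1 = 0: r = r^2 mod 47 = 43^2 = 16
  bit 2 = 1: r = r^2 * 43 mod 47 = 16^2 * 43 = 21*43 = 10
  bit 3 = 1: r = r^2 * 43 mod 47 = 10^2 * 43 = 6*43 = 23
  bit 4 = 0: r = r^2 mod 47 = 23^2 = 12
  bit 5 = 0: r = r^2 mod 47 = 12^2 = 3
  -> A = 3
B = 43^6 mod 47  (bits of 6 = 110)
  bit 0 = 1: r = r^2 * 43 mod 47 = 1^2 * 43 = 1*43 = 43
  bit 1 = 1: r = r^2 * 43 mod 47 = 43^2 * 43 = 16*43 = 30
  bit 2 = 0: r = r^2 mod 47 = 30^2 = 7
  -> B = 7
s = B^a = 7^44 mod 47  (bits of 44 = 101100)
  bit 0 = 1: r = r^2 * 7 mod 47 = 1^2 * 7 = 1*7 = 7
  bit 1 = 0: r = r^2 mod 47 = 7^2 = 2
  bit 2 = 1: r = r^2 * 7 mod 47 = 2^2 * 7 = 4*7 = 28
  bit 3 = 1: r = r^2 * 7 mod 47 = 28^2 * 7 = 32*7 = 36
  bit 4 = 0: r = r^2 mod 47 = 36^2 = 27
  bit 5 = 0: r = r^2 mod 47 = 27^2 = 24
  -> s = B^a = 24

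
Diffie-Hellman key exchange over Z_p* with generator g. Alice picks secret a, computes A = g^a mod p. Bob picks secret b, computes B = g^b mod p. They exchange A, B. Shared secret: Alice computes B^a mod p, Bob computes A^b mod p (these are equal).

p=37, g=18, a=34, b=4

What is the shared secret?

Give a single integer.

Answer: 34

Derivation:
A = 18^34 mod 37  (bits of 34 = 100010)
  bit 0 = 1: r = r^2 * 18 mod 37 = 1^2 * 18 = 1*18 = 18
  bit 1 = 0: r = r^2 mod 37 = 18^2 = 28
  bit 2 = 0: r = r^2 mod 37 = 28^2 = 7
  bit 3 = 0: r = r^2 mod 37 = 7^2 = 12
  bit 4 = 1: r = r^2 * 18 mod 37 = 12^2 * 18 = 33*18 = 2
  bit 5 = 0: r = r^2 mod 37 = 2^2 = 4
  -> A = 4
B = 18^4 mod 37  (bits of 4 = 100)
  bit 0 = 1: r = r^2 * 18 mod 37 = 1^2 * 18 = 1*18 = 18
  bit 1 = 0: r = r^2 mod 37 = 18^2 = 28
  bit 2 = 0: r = r^2 mod 37 = 28^2 = 7
  -> B = 7
s = B^a = 7^34 mod 37  (bits of 34 = 100010)
  bit 0 = 1: r = r^2 * 7 mod 37 = 1^2 * 7 = 1*7 = 7
  bit 1 = 0: r = r^2 mod 37 = 7^2 = 12
  bit 2 = 0: r = r^2 mod 37 = 12^2 = 33
  bit 3 = 0: r = r^2 mod 37 = 33^2 = 16
  bit 4 = 1: r = r^2 * 7 mod 37 = 16^2 * 7 = 34*7 = 16
  bit 5 = 0: r = r^2 mod 37 = 16^2 = 34
  -> s = B^a = 34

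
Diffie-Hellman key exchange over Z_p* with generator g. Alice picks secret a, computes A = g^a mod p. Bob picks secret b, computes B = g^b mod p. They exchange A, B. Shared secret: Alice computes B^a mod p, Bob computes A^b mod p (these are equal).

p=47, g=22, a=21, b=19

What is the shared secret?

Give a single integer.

Answer: 30

Derivation:
A = 22^21 mod 47  (bits of 21 = 10101)
  bit 0 = 1: r = r^2 * 22 mod 47 = 1^2 * 22 = 1*22 = 22
  bit 1 = 0: r = r^2 mod 47 = 22^2 = 14
  bit 2 = 1: r = r^2 * 22 mod 47 = 14^2 * 22 = 8*22 = 35
  bit 3 = 0: r = r^2 mod 47 = 35^2 = 3
  bit 4 = 1: r = r^2 * 22 mod 47 = 3^2 * 22 = 9*22 = 10
  -> A = 10
B = 22^19 mod 47  (bits of 19 = 10011)
  bit 0 = 1: r = r^2 * 22 mod 47 = 1^2 * 22 = 1*22 = 22
  bit 1 = 0: r = r^2 mod 47 = 22^2 = 14
  bit 2 = 0: r = r^2 mod 47 = 14^2 = 8
  bit 3 = 1: r = r^2 * 22 mod 47 = 8^2 * 22 = 17*22 = 45
  bit 4 = 1: r = r^2 * 22 mod 47 = 45^2 * 22 = 4*22 = 41
  -> B = 41
s = B^a = 41^21 mod 47  (bits of 21 = 10101)
  bit 0 = 1: r = r^2 * 41 mod 47 = 1^2 * 41 = 1*41 = 41
  bit 1 = 0: r = r^2 mod 47 = 41^2 = 36
  bit 2 = 1: r = r^2 * 41 mod 47 = 36^2 * 41 = 27*41 = 26
  bit 3 = 0: r = r^2 mod 47 = 26^2 = 18
  bit 4 = 1: r = r^2 * 41 mod 47 = 18^2 * 41 = 42*41 = 30
  -> s = B^a = 30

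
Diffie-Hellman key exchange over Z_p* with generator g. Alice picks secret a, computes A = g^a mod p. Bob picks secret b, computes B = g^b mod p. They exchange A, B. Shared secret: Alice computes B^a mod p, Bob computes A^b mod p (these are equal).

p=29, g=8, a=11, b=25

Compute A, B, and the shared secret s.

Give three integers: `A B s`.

Answer: 3 26 14

Derivation:
A = 8^11 mod 29  (bits of 11 = 1011)
  bit 0 = 1: r = r^2 * 8 mod 29 = 1^2 * 8 = 1*8 = 8
  bit 1 = 0: r = r^2 mod 29 = 8^2 = 6
  bit 2 = 1: r = r^2 * 8 mod 29 = 6^2 * 8 = 7*8 = 27
  bit 3 = 1: r = r^2 * 8 mod 29 = 27^2 * 8 = 4*8 = 3
  -> A = 3
B = 8^25 mod 29  (bits of 25 = 11001)
  bit 0 = 1: r = r^2 * 8 mod 29 = 1^2 * 8 = 1*8 = 8
  bit 1 = 1: r = r^2 * 8 mod 29 = 8^2 * 8 = 6*8 = 19
  bit 2 = 0: r = r^2 mod 29 = 19^2 = 13
  bit 3 = 0: r = r^2 mod 29 = 13^2 = 24
  bit 4 = 1: r = r^2 * 8 mod 29 = 24^2 * 8 = 25*8 = 26
  -> B = 26
s = B^a = 26^11 mod 29  (bits of 11 = 1011)
  bit 0 = 1: r = r^2 * 26 mod 29 = 1^2 * 26 = 1*26 = 26
  bit 1 = 0: r = r^2 mod 29 = 26^2 = 9
  bit 2 = 1: r = r^2 * 26 mod 29 = 9^2 * 26 = 23*26 = 18
  bit 3 = 1: r = r^2 * 26 mod 29 = 18^2 * 26 = 5*26 = 14
  -> s = B^a = 14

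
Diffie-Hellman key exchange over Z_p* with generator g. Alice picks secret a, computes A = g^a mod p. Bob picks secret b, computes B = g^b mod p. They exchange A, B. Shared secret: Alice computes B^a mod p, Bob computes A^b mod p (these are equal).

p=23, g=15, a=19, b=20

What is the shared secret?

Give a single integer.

Answer: 13

Derivation:
A = 15^19 mod 23  (bits of 19 = 10011)
  bit 0 = 1: r = r^2 * 15 mod 23 = 1^2 * 15 = 1*15 = 15
  bit 1 = 0: r = r^2 mod 23 = 15^2 = 18
  bit 2 = 0: r = r^2 mod 23 = 18^2 = 2
  bit 3 = 1: r = r^2 * 15 mod 23 = 2^2 * 15 = 4*15 = 14
  bit 4 = 1: r = r^2 * 15 mod 23 = 14^2 * 15 = 12*15 = 19
  -> A = 19
B = 15^20 mod 23  (bits of 20 = 10100)
  bit 0 = 1: r = r^2 * 15 mod 23 = 1^2 * 15 = 1*15 = 15
  bit 1 = 0: r = r^2 mod 23 = 15^2 = 18
  bit 2 = 1: r = r^2 * 15 mod 23 = 18^2 * 15 = 2*15 = 7
  bit 3 = 0: r = r^2 mod 23 = 7^2 = 3
  bit 4 = 0: r = r^2 mod 23 = 3^2 = 9
  -> B = 9
s = B^a = 9^19 mod 23  (bits of 19 = 10011)
  bit 0 = 1: r = r^2 * 9 mod 23 = 1^2 * 9 = 1*9 = 9
  bit 1 = 0: r = r^2 mod 23 = 9^2 = 12
  bit 2 = 0: r = r^2 mod 23 = 12^2 = 6
  bit 3 = 1: r = r^2 * 9 mod 23 = 6^2 * 9 = 13*9 = 2
  bit 4 = 1: r = r^2 * 9 mod 23 = 2^2 * 9 = 4*9 = 13
  -> s = B^a = 13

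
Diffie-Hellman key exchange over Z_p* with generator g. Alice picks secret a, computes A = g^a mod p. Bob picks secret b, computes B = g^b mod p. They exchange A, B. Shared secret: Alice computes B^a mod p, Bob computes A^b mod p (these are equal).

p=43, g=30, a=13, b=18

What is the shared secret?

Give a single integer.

Answer: 4

Derivation:
A = 30^13 mod 43  (bits of 13 = 1101)
  bit 0 = 1: r = r^2 * 30 mod 43 = 1^2 * 30 = 1*30 = 30
  bit 1 = 1: r = r^2 * 30 mod 43 = 30^2 * 30 = 40*30 = 39
  bit 2 = 0: r = r^2 mod 43 = 39^2 = 16
  bit 3 = 1: r = r^2 * 30 mod 43 = 16^2 * 30 = 41*30 = 26
  -> A = 26
B = 30^18 mod 43  (bits of 18 = 10010)
  bit 0 = 1: r = r^2 * 30 mod 43 = 1^2 * 30 = 1*30 = 30
  bit 1 = 0: r = r^2 mod 43 = 30^2 = 40
  bit 2 = 0: r = r^2 mod 43 = 40^2 = 9
  bit 3 = 1: r = r^2 * 30 mod 43 = 9^2 * 30 = 38*30 = 22
  bit 4 = 0: r = r^2 mod 43 = 22^2 = 11
  -> B = 11
s = B^a = 11^13 mod 43  (bits of 13 = 1101)
  bit 0 = 1: r = r^2 * 11 mod 43 = 1^2 * 11 = 1*11 = 11
  bit 1 = 1: r = r^2 * 11 mod 43 = 11^2 * 11 = 35*11 = 41
  bit 2 = 0: r = r^2 mod 43 = 41^2 = 4
  bit 3 = 1: r = r^2 * 11 mod 43 = 4^2 * 11 = 16*11 = 4
  -> s = B^a = 4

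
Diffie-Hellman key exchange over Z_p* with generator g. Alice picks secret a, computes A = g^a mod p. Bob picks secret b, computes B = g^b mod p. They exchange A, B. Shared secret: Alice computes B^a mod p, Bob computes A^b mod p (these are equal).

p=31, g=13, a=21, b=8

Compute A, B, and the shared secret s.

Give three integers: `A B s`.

A = 13^21 mod 31  (bits of 21 = 10101)
  bit 0 = 1: r = r^2 * 13 mod 31 = 1^2 * 13 = 1*13 = 13
  bit 1 = 0: r = r^2 mod 31 = 13^2 = 14
  bit 2 = 1: r = r^2 * 13 mod 31 = 14^2 * 13 = 10*13 = 6
  bit 3 = 0: r = r^2 mod 31 = 6^2 = 5
  bit 4 = 1: r = r^2 * 13 mod 31 = 5^2 * 13 = 25*13 = 15
  -> A = 15
B = 13^8 mod 31  (bits of 8 = 1000)
  bit 0 = 1: r = r^2 * 13 mod 31 = 1^2 * 13 = 1*13 = 13
  bit 1 = 0: r = r^2 mod 31 = 13^2 = 14
  bit 2 = 0: r = r^2 mod 31 = 14^2 = 10
  bit 3 = 0: r = r^2 mod 31 = 10^2 = 7
  -> B = 7
s = B^a = 7^21 mod 31  (bits of 21 = 10101)
  bit 0 = 1: r = r^2 * 7 mod 31 = 1^2 * 7 = 1*7 = 7
  bit 1 = 0: r = r^2 mod 31 = 7^2 = 18
  bit 2 = 1: r = r^2 * 7 mod 31 = 18^2 * 7 = 14*7 = 5
  bit 3 = 0: r = r^2 mod 31 = 5^2 = 25
  bit 4 = 1: r = r^2 * 7 mod 31 = 25^2 * 7 = 5*7 = 4
  -> s = B^a = 4

Answer: 15 7 4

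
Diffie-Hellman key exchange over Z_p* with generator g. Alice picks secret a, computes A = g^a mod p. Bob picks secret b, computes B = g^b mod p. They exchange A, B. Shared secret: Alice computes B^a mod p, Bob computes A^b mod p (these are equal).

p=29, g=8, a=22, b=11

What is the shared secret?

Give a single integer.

Answer: 22

Derivation:
A = 8^22 mod 29  (bits of 22 = 10110)
  bit 0 = 1: r = r^2 * 8 mod 29 = 1^2 * 8 = 1*8 = 8
  bit 1 = 0: r = r^2 mod 29 = 8^2 = 6
  bit 2 = 1: r = r^2 * 8 mod 29 = 6^2 * 8 = 7*8 = 27
  bit 3 = 1: r = r^2 * 8 mod 29 = 27^2 * 8 = 4*8 = 3
  bit 4 = 0: r = r^2 mod 29 = 3^2 = 9
  -> A = 9
B = 8^11 mod 29  (bits of 11 = 1011)
  bit 0 = 1: r = r^2 * 8 mod 29 = 1^2 * 8 = 1*8 = 8
  bit 1 = 0: r = r^2 mod 29 = 8^2 = 6
  bit 2 = 1: r = r^2 * 8 mod 29 = 6^2 * 8 = 7*8 = 27
  bit 3 = 1: r = r^2 * 8 mod 29 = 27^2 * 8 = 4*8 = 3
  -> B = 3
s = B^a = 3^22 mod 29  (bits of 22 = 10110)
  bit 0 = 1: r = r^2 * 3 mod 29 = 1^2 * 3 = 1*3 = 3
  bit 1 = 0: r = r^2 mod 29 = 3^2 = 9
  bit 2 = 1: r = r^2 * 3 mod 29 = 9^2 * 3 = 23*3 = 11
  bit 3 = 1: r = r^2 * 3 mod 29 = 11^2 * 3 = 5*3 = 15
  bit 4 = 0: r = r^2 mod 29 = 15^2 = 22
  -> s = B^a = 22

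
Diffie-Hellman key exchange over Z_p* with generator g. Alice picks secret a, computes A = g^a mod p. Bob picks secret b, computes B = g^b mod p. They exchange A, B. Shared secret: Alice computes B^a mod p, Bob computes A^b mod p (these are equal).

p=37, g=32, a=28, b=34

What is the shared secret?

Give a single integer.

A = 32^28 mod 37  (bits of 28 = 11100)
  bit 0 = 1: r = r^2 * 32 mod 37 = 1^2 * 32 = 1*32 = 32
  bit 1 = 1: r = r^2 * 32 mod 37 = 32^2 * 32 = 25*32 = 23
  bit 2 = 1: r = r^2 * 32 mod 37 = 23^2 * 32 = 11*32 = 19
  bit 3 = 0: r = r^2 mod 37 = 19^2 = 28
  bit 4 = 0: r = r^2 mod 37 = 28^2 = 7
  -> A = 7
B = 32^34 mod 37  (bits of 34 = 100010)
  bit 0 = 1: r = r^2 * 32 mod 37 = 1^2 * 32 = 1*32 = 32
  bit 1 = 0: r = r^2 mod 37 = 32^2 = 25
  bit 2 = 0: r = r^2 mod 37 = 25^2 = 33
  bit 3 = 0: r = r^2 mod 37 = 33^2 = 16
  bit 4 = 1: r = r^2 * 32 mod 37 = 16^2 * 32 = 34*32 = 15
  bit 5 = 0: r = r^2 mod 37 = 15^2 = 3
  -> B = 3
s = B^a = 3^28 mod 37  (bits of 28 = 11100)
  bit 0 = 1: r = r^2 * 3 mod 37 = 1^2 * 3 = 1*3 = 3
  bit 1 = 1: r = r^2 * 3 mod 37 = 3^2 * 3 = 9*3 = 27
  bit 2 = 1: r = r^2 * 3 mod 37 = 27^2 * 3 = 26*3 = 4
  bit 3 = 0: r = r^2 mod 37 = 4^2 = 16
  bit 4 = 0: r = r^2 mod 37 = 16^2 = 34
  -> s = B^a = 34

Answer: 34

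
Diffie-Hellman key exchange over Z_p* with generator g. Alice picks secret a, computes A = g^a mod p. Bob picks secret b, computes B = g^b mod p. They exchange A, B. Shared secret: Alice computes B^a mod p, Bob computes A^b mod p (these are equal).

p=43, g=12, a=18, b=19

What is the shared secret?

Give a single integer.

A = 12^18 mod 43  (bits of 18 = 10010)
  bit 0 = 1: r = r^2 * 12 mod 43 = 1^2 * 12 = 1*12 = 12
  bit 1 = 0: r = r^2 mod 43 = 12^2 = 15
  bit 2 = 0: r = r^2 mod 43 = 15^2 = 10
  bit 3 = 1: r = r^2 * 12 mod 43 = 10^2 * 12 = 14*12 = 39
  bit 4 = 0: r = r^2 mod 43 = 39^2 = 16
  -> A = 16
B = 12^19 mod 43  (bits of 19 = 10011)
  bit 0 = 1: r = r^2 * 12 mod 43 = 1^2 * 12 = 1*12 = 12
  bit 1 = 0: r = r^2 mod 43 = 12^2 = 15
  bit 2 = 0: r = r^2 mod 43 = 15^2 = 10
  bit 3 = 1: r = r^2 * 12 mod 43 = 10^2 * 12 = 14*12 = 39
  bit 4 = 1: r = r^2 * 12 mod 43 = 39^2 * 12 = 16*12 = 20
  -> B = 20
s = B^a = 20^18 mod 43  (bits of 18 = 10010)
  bit 0 = 1: r = r^2 * 20 mod 43 = 1^2 * 20 = 1*20 = 20
  bit 1 = 0: r = r^2 mod 43 = 20^2 = 13
  bit 2 = 0: r = r^2 mod 43 = 13^2 = 40
  bit 3 = 1: r = r^2 * 20 mod 43 = 40^2 * 20 = 9*20 = 8
  bit 4 = 0: r = r^2 mod 43 = 8^2 = 21
  -> s = B^a = 21

Answer: 21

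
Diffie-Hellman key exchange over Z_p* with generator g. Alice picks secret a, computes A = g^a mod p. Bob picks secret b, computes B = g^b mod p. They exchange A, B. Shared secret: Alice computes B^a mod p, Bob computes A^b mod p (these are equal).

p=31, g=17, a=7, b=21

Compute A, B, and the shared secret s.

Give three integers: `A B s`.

A = 17^7 mod 31  (bits of 7 = 111)
  bit 0 = 1: r = r^2 * 17 mod 31 = 1^2 * 17 = 1*17 = 17
  bit 1 = 1: r = r^2 * 17 mod 31 = 17^2 * 17 = 10*17 = 15
  bit 2 = 1: r = r^2 * 17 mod 31 = 15^2 * 17 = 8*17 = 12
  -> A = 12
B = 17^21 mod 31  (bits of 21 = 10101)
  bit 0 = 1: r = r^2 * 17 mod 31 = 1^2 * 17 = 1*17 = 17
  bit 1 = 0: r = r^2 mod 31 = 17^2 = 10
  bit 2 = 1: r = r^2 * 17 mod 31 = 10^2 * 17 = 7*17 = 26
  bit 3 = 0: r = r^2 mod 31 = 26^2 = 25
  bit 4 = 1: r = r^2 * 17 mod 31 = 25^2 * 17 = 5*17 = 23
  -> B = 23
s = B^a = 23^7 mod 31  (bits of 7 = 111)
  bit 0 = 1: r = r^2 * 23 mod 31 = 1^2 * 23 = 1*23 = 23
  bit 1 = 1: r = r^2 * 23 mod 31 = 23^2 * 23 = 2*23 = 15
  bit 2 = 1: r = r^2 * 23 mod 31 = 15^2 * 23 = 8*23 = 29
  -> s = B^a = 29

Answer: 12 23 29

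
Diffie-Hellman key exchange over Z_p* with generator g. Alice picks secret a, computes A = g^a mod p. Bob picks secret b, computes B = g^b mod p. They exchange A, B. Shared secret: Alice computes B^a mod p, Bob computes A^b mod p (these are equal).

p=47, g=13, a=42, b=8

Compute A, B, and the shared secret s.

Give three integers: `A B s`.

Answer: 25 37 17

Derivation:
A = 13^42 mod 47  (bits of 42 = 101010)
  bit 0 = 1: r = r^2 * 13 mod 47 = 1^2 * 13 = 1*13 = 13
  bit 1 = 0: r = r^2 mod 47 = 13^2 = 28
  bit 2 = 1: r = r^2 * 13 mod 47 = 28^2 * 13 = 32*13 = 40
  bit 3 = 0: r = r^2 mod 47 = 40^2 = 2
  bit 4 = 1: r = r^2 * 13 mod 47 = 2^2 * 13 = 4*13 = 5
  bit 5 = 0: r = r^2 mod 47 = 5^2 = 25
  -> A = 25
B = 13^8 mod 47  (bits of 8 = 1000)
  bit 0 = 1: r = r^2 * 13 mod 47 = 1^2 * 13 = 1*13 = 13
  bit 1 = 0: r = r^2 mod 47 = 13^2 = 28
  bit 2 = 0: r = r^2 mod 47 = 28^2 = 32
  bit 3 = 0: r = r^2 mod 47 = 32^2 = 37
  -> B = 37
s = B^a = 37^42 mod 47  (bits of 42 = 101010)
  bit 0 = 1: r = r^2 * 37 mod 47 = 1^2 * 37 = 1*37 = 37
  bit 1 = 0: r = r^2 mod 47 = 37^2 = 6
  bit 2 = 1: r = r^2 * 37 mod 47 = 6^2 * 37 = 36*37 = 16
  bit 3 = 0: r = r^2 mod 47 = 16^2 = 21
  bit 4 = 1: r = r^2 * 37 mod 47 = 21^2 * 37 = 18*37 = 8
  bit 5 = 0: r = r^2 mod 47 = 8^2 = 17
  -> s = B^a = 17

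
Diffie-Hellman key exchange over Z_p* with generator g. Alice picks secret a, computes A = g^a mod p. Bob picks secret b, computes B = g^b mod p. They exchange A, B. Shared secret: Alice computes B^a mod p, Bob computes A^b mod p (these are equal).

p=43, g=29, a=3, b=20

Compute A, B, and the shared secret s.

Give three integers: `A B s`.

Answer: 8 40 16

Derivation:
A = 29^3 mod 43  (bits of 3 = 11)
  bit 0 = 1: r = r^2 * 29 mod 43 = 1^2 * 29 = 1*29 = 29
  bit 1 = 1: r = r^2 * 29 mod 43 = 29^2 * 29 = 24*29 = 8
  -> A = 8
B = 29^20 mod 43  (bits of 20 = 10100)
  bit 0 = 1: r = r^2 * 29 mod 43 = 1^2 * 29 = 1*29 = 29
  bit 1 = 0: r = r^2 mod 43 = 29^2 = 24
  bit 2 = 1: r = r^2 * 29 mod 43 = 24^2 * 29 = 17*29 = 20
  bit 3 = 0: r = r^2 mod 43 = 20^2 = 13
  bit 4 = 0: r = r^2 mod 43 = 13^2 = 40
  -> B = 40
s = B^a = 40^3 mod 43  (bits of 3 = 11)
  bit 0 = 1: r = r^2 * 40 mod 43 = 1^2 * 40 = 1*40 = 40
  bit 1 = 1: r = r^2 * 40 mod 43 = 40^2 * 40 = 9*40 = 16
  -> s = B^a = 16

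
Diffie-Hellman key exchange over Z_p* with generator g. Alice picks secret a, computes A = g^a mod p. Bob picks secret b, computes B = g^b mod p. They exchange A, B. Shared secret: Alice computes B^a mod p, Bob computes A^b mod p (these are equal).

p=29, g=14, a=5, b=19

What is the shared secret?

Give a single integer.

A = 14^5 mod 29  (bits of 5 = 101)
  bit 0 = 1: r = r^2 * 14 mod 29 = 1^2 * 14 = 1*14 = 14
  bit 1 = 0: r = r^2 mod 29 = 14^2 = 22
  bit 2 = 1: r = r^2 * 14 mod 29 = 22^2 * 14 = 20*14 = 19
  -> A = 19
B = 14^19 mod 29  (bits of 19 = 10011)
  bit 0 = 1: r = r^2 * 14 mod 29 = 1^2 * 14 = 1*14 = 14
  bit 1 = 0: r = r^2 mod 29 = 14^2 = 22
  bit 2 = 0: r = r^2 mod 29 = 22^2 = 20
  bit 3 = 1: r = r^2 * 14 mod 29 = 20^2 * 14 = 23*14 = 3
  bit 4 = 1: r = r^2 * 14 mod 29 = 3^2 * 14 = 9*14 = 10
  -> B = 10
s = B^a = 10^5 mod 29  (bits of 5 = 101)
  bit 0 = 1: r = r^2 * 10 mod 29 = 1^2 * 10 = 1*10 = 10
  bit 1 = 0: r = r^2 mod 29 = 10^2 = 13
  bit 2 = 1: r = r^2 * 10 mod 29 = 13^2 * 10 = 24*10 = 8
  -> s = B^a = 8

Answer: 8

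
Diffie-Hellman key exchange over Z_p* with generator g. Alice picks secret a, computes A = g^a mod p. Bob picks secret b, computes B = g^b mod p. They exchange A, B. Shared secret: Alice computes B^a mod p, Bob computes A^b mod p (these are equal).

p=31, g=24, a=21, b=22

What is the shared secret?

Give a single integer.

A = 24^21 mod 31  (bits of 21 = 10101)
  bit 0 = 1: r = r^2 * 24 mod 31 = 1^2 * 24 = 1*24 = 24
  bit 1 = 0: r = r^2 mod 31 = 24^2 = 18
  bit 2 = 1: r = r^2 * 24 mod 31 = 18^2 * 24 = 14*24 = 26
  bit 3 = 0: r = r^2 mod 31 = 26^2 = 25
  bit 4 = 1: r = r^2 * 24 mod 31 = 25^2 * 24 = 5*24 = 27
  -> A = 27
B = 24^22 mod 31  (bits of 22 = 10110)
  bit 0 = 1: r = r^2 * 24 mod 31 = 1^2 * 24 = 1*24 = 24
  bit 1 = 0: r = r^2 mod 31 = 24^2 = 18
  bit 2 = 1: r = r^2 * 24 mod 31 = 18^2 * 24 = 14*24 = 26
  bit 3 = 1: r = r^2 * 24 mod 31 = 26^2 * 24 = 25*24 = 11
  bit 4 = 0: r = r^2 mod 31 = 11^2 = 28
  -> B = 28
s = B^a = 28^21 mod 31  (bits of 21 = 10101)
  bit 0 = 1: r = r^2 * 28 mod 31 = 1^2 * 28 = 1*28 = 28
  bit 1 = 0: r = r^2 mod 31 = 28^2 = 9
  bit 2 = 1: r = r^2 * 28 mod 31 = 9^2 * 28 = 19*28 = 5
  bit 3 = 0: r = r^2 mod 31 = 5^2 = 25
  bit 4 = 1: r = r^2 * 28 mod 31 = 25^2 * 28 = 5*28 = 16
  -> s = B^a = 16

Answer: 16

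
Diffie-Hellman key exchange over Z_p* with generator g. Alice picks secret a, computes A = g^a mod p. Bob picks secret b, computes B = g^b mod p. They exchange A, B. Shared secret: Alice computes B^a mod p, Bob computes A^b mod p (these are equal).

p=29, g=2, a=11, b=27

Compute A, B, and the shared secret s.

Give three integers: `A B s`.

A = 2^11 mod 29  (bits of 11 = 1011)
  bit 0 = 1: r = r^2 * 2 mod 29 = 1^2 * 2 = 1*2 = 2
  bit 1 = 0: r = r^2 mod 29 = 2^2 = 4
  bit 2 = 1: r = r^2 * 2 mod 29 = 4^2 * 2 = 16*2 = 3
  bit 3 = 1: r = r^2 * 2 mod 29 = 3^2 * 2 = 9*2 = 18
  -> A = 18
B = 2^27 mod 29  (bits of 27 = 11011)
  bit 0 = 1: r = r^2 * 2 mod 29 = 1^2 * 2 = 1*2 = 2
  bit 1 = 1: r = r^2 * 2 mod 29 = 2^2 * 2 = 4*2 = 8
  bit 2 = 0: r = r^2 mod 29 = 8^2 = 6
  bit 3 = 1: r = r^2 * 2 mod 29 = 6^2 * 2 = 7*2 = 14
  bit 4 = 1: r = r^2 * 2 mod 29 = 14^2 * 2 = 22*2 = 15
  -> B = 15
s = B^a = 15^11 mod 29  (bits of 11 = 1011)
  bit 0 = 1: r = r^2 * 15 mod 29 = 1^2 * 15 = 1*15 = 15
  bit 1 = 0: r = r^2 mod 29 = 15^2 = 22
  bit 2 = 1: r = r^2 * 15 mod 29 = 22^2 * 15 = 20*15 = 10
  bit 3 = 1: r = r^2 * 15 mod 29 = 10^2 * 15 = 13*15 = 21
  -> s = B^a = 21

Answer: 18 15 21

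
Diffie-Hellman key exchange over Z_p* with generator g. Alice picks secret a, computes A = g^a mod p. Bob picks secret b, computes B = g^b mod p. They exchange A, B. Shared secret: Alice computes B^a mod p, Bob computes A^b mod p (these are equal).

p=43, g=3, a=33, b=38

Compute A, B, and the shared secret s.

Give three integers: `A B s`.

Answer: 39 17 21

Derivation:
A = 3^33 mod 43  (bits of 33 = 100001)
  bit 0 = 1: r = r^2 * 3 mod 43 = 1^2 * 3 = 1*3 = 3
  bit 1 = 0: r = r^2 mod 43 = 3^2 = 9
  bit 2 = 0: r = r^2 mod 43 = 9^2 = 38
  bit 3 = 0: r = r^2 mod 43 = 38^2 = 25
  bit 4 = 0: r = r^2 mod 43 = 25^2 = 23
  bit 5 = 1: r = r^2 * 3 mod 43 = 23^2 * 3 = 13*3 = 39
  -> A = 39
B = 3^38 mod 43  (bits of 38 = 100110)
  bit 0 = 1: r = r^2 * 3 mod 43 = 1^2 * 3 = 1*3 = 3
  bit 1 = 0: r = r^2 mod 43 = 3^2 = 9
  bit 2 = 0: r = r^2 mod 43 = 9^2 = 38
  bit 3 = 1: r = r^2 * 3 mod 43 = 38^2 * 3 = 25*3 = 32
  bit 4 = 1: r = r^2 * 3 mod 43 = 32^2 * 3 = 35*3 = 19
  bit 5 = 0: r = r^2 mod 43 = 19^2 = 17
  -> B = 17
s = B^a = 17^33 mod 43  (bits of 33 = 100001)
  bit 0 = 1: r = r^2 * 17 mod 43 = 1^2 * 17 = 1*17 = 17
  bit 1 = 0: r = r^2 mod 43 = 17^2 = 31
  bit 2 = 0: r = r^2 mod 43 = 31^2 = 15
  bit 3 = 0: r = r^2 mod 43 = 15^2 = 10
  bit 4 = 0: r = r^2 mod 43 = 10^2 = 14
  bit 5 = 1: r = r^2 * 17 mod 43 = 14^2 * 17 = 24*17 = 21
  -> s = B^a = 21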